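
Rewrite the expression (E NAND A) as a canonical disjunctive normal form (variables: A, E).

(NOT A AND NOT E) OR (NOT A AND E) OR (A AND NOT E)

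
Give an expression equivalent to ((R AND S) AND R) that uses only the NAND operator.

((((R NAND S) NAND (R NAND S)) NAND R) NAND (((R NAND S) NAND (R NAND S)) NAND R))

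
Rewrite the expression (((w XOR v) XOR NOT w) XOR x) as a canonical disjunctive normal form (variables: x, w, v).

(NOT x AND NOT w AND NOT v) OR (NOT x AND w AND NOT v) OR (x AND NOT w AND v) OR (x AND w AND v)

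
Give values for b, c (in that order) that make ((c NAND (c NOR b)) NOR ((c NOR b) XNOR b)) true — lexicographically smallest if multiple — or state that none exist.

UNSATISFIABLE - no assignment makes this expression true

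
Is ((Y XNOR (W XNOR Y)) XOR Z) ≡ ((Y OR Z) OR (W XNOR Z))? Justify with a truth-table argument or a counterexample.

No. Counterexample: with W=0, Y=0, Z=0, Expression 1 = 0 but Expression 2 = 1.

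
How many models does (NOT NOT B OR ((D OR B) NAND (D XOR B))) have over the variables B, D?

Satisfying assignments: (0,0), (1,0), (1,1)
Count: 3 out of 4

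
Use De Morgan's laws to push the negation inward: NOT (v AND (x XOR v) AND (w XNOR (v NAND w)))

NOT v OR NOT (x XOR v) OR NOT (w XNOR (v NAND w))
De Morgan's: NOT(AND of terms) = OR of negations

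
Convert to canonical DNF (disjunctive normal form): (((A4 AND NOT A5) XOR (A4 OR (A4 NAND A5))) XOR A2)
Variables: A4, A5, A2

(NOT A4 AND NOT A5 AND NOT A2) OR (NOT A4 AND A5 AND NOT A2) OR (A4 AND NOT A5 AND A2) OR (A4 AND A5 AND NOT A2)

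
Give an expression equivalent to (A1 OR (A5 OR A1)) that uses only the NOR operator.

((A1 NOR ((A5 NOR A1) NOR (A5 NOR A1))) NOR (A1 NOR ((A5 NOR A1) NOR (A5 NOR A1))))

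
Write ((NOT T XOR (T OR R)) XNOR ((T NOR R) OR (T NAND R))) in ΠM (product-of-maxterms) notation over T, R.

ΠM(1, 3) = (T OR NOT R) AND (NOT T OR NOT R)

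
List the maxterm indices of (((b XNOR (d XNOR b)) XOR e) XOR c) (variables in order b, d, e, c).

ΠM(0, 3, 5, 6, 8, 11, 13, 14) = (b OR d OR e OR c) AND (b OR d OR NOT e OR NOT c) AND (b OR NOT d OR e OR NOT c) AND (b OR NOT d OR NOT e OR c) AND (NOT b OR d OR e OR c) AND (NOT b OR d OR NOT e OR NOT c) AND (NOT b OR NOT d OR e OR NOT c) AND (NOT b OR NOT d OR NOT e OR c)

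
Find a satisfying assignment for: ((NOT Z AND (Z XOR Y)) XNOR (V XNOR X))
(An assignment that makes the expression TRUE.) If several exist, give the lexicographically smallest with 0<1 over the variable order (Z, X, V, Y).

Z=0, X=0, V=0, Y=1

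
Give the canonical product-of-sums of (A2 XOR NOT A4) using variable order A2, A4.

ΠM(1, 2) = (A2 OR NOT A4) AND (NOT A2 OR A4)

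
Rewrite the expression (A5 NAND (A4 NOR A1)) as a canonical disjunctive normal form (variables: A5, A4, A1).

(NOT A5 AND NOT A4 AND NOT A1) OR (NOT A5 AND NOT A4 AND A1) OR (NOT A5 AND A4 AND NOT A1) OR (NOT A5 AND A4 AND A1) OR (A5 AND NOT A4 AND A1) OR (A5 AND A4 AND NOT A1) OR (A5 AND A4 AND A1)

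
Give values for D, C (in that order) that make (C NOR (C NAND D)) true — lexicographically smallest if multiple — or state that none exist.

UNSATISFIABLE - no assignment makes this expression true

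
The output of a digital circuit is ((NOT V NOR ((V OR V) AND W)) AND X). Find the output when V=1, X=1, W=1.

Substituting: ((NOT 1 NOR ((1 OR 1) AND 1)) AND 1)
= 0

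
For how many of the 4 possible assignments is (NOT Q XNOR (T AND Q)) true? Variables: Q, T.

Satisfying assignments: (1,0)
Count: 1 out of 4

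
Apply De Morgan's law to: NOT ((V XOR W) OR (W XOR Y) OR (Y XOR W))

NOT (V XOR W) AND NOT (W XOR Y) AND NOT (Y XOR W)
De Morgan's: NOT(OR of terms) = AND of negations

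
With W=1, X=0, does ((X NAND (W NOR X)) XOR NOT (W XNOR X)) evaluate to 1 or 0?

Substituting: ((0 NAND (1 NOR 0)) XOR NOT (1 XNOR 0))
= 0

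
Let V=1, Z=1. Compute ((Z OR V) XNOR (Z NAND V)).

Substituting: ((1 OR 1) XNOR (1 NAND 1))
= 0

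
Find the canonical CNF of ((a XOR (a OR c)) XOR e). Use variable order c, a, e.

(c OR a OR e) AND (c OR NOT a OR e) AND (NOT c OR a OR NOT e) AND (NOT c OR NOT a OR e)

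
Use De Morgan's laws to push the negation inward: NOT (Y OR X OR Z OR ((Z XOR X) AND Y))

NOT Y AND NOT X AND NOT Z AND NOT ((Z XOR X) AND Y)
De Morgan's: NOT(OR of terms) = AND of negations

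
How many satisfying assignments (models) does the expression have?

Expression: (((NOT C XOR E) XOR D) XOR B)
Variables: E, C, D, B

Satisfying assignments: (0,0,0,0), (0,0,1,1), (0,1,0,1), (0,1,1,0), (1,0,0,1), (1,0,1,0), (1,1,0,0), (1,1,1,1)
Count: 8 out of 16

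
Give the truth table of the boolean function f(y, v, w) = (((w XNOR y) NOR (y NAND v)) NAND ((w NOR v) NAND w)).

y | v | w | Output
------------------
0 | 0 | 0 | 1
0 | 0 | 1 | 1
0 | 1 | 0 | 1
0 | 1 | 1 | 1
1 | 0 | 0 | 1
1 | 0 | 1 | 1
1 | 1 | 0 | 0
1 | 1 | 1 | 1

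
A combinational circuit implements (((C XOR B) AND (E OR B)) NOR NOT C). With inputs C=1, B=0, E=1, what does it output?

Substituting: (((1 XOR 0) AND (1 OR 0)) NOR NOT 1)
= 0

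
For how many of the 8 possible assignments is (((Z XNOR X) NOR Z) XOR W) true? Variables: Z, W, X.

Satisfying assignments: (0,0,1), (0,1,0), (1,1,0), (1,1,1)
Count: 4 out of 8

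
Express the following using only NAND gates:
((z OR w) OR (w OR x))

((((z NAND z) NAND (w NAND w)) NAND ((z NAND z) NAND (w NAND w))) NAND (((w NAND w) NAND (x NAND x)) NAND ((w NAND w) NAND (x NAND x))))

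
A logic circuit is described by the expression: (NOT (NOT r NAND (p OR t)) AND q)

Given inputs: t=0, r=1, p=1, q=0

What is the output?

Substituting: (NOT (NOT 1 NAND (1 OR 0)) AND 0)
= 0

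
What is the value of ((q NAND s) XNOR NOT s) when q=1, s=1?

Substituting: ((1 NAND 1) XNOR NOT 1)
= 1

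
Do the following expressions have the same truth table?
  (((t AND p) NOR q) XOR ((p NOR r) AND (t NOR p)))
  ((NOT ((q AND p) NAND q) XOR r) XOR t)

No. Counterexample: with q=0, r=0, t=0, p=1, Expression 1 = 1 but Expression 2 = 0.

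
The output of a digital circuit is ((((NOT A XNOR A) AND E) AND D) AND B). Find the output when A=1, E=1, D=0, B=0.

Substituting: ((((NOT 1 XNOR 1) AND 1) AND 0) AND 0)
= 0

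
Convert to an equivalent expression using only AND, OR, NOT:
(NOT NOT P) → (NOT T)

NOT P OR (NOT T)
(Implication elimination: A → B = NOT A OR B)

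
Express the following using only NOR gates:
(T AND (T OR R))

((T NOR T) NOR (((T NOR R) NOR (T NOR R)) NOR ((T NOR R) NOR (T NOR R))))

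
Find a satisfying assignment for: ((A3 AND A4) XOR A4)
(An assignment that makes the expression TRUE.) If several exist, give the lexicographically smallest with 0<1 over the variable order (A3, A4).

A3=0, A4=1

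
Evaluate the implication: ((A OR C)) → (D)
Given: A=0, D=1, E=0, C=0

Antecedent ((A OR C)) = 0; consequent (D) = 1.
0 → 1 = 1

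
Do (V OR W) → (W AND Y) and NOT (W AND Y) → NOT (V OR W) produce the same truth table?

Yes, Contrapositive is always equivalent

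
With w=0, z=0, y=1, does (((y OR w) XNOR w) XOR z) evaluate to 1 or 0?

Substituting: (((1 OR 0) XNOR 0) XOR 0)
= 0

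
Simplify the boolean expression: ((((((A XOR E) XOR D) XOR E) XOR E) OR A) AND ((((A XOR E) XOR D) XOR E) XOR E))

By absorption (E AND (E OR v) = E) then XOR self-cancellation ((E XOR v) XOR v = E):
= ((A XOR E) XOR D)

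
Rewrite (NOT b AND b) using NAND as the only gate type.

(((b NAND b) NAND b) NAND ((b NAND b) NAND b))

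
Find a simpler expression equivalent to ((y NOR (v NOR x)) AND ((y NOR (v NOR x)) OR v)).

By absorption (E AND (E OR v) = E):
= (y NOR (v NOR x))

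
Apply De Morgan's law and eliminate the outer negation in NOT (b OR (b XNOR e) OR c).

NOT b AND NOT (b XNOR e) AND NOT c
De Morgan's: NOT(OR of terms) = AND of negations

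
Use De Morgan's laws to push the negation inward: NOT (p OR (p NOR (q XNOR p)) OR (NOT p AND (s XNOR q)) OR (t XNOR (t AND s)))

NOT p AND NOT (p NOR (q XNOR p)) AND NOT (NOT p AND (s XNOR q)) AND NOT (t XNOR (t AND s))
De Morgan's: NOT(OR of terms) = AND of negations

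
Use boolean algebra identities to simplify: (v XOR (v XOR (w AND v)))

By XOR self-cancellation ((E XOR v) XOR v = E):
= (w AND v)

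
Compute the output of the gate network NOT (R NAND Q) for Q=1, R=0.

Substituting: NOT (0 NAND 1)
= 0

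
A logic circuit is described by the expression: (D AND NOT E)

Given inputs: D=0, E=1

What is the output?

Substituting: (0 AND NOT 1)
= 0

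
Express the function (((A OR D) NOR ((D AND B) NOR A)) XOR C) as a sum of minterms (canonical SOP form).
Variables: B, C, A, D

Σm(4, 5, 6, 7, 12, 13, 14, 15) = (NOT B AND C AND NOT A AND NOT D) OR (NOT B AND C AND NOT A AND D) OR (NOT B AND C AND A AND NOT D) OR (NOT B AND C AND A AND D) OR (B AND C AND NOT A AND NOT D) OR (B AND C AND NOT A AND D) OR (B AND C AND A AND NOT D) OR (B AND C AND A AND D)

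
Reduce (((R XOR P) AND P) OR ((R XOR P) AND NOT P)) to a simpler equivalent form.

By distribution ((E AND v) OR (E AND NOT v) = E):
= (R XOR P)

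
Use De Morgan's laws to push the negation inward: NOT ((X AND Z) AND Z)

NOT (X AND Z) OR NOT Z
De Morgan's: NOT(AND of terms) = OR of negations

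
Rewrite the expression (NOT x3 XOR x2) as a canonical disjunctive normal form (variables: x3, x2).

(NOT x3 AND NOT x2) OR (x3 AND x2)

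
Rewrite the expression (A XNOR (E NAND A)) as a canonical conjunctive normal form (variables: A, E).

(A OR E) AND (A OR NOT E) AND (NOT A OR NOT E)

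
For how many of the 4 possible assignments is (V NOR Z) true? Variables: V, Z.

Satisfying assignments: (0,0)
Count: 1 out of 4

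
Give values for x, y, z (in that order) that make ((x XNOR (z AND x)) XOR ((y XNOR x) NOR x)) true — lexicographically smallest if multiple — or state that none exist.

x=0, y=0, z=0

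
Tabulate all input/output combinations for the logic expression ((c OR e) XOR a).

a | c | e | Output
------------------
0 | 0 | 0 | 0
0 | 0 | 1 | 1
0 | 1 | 0 | 1
0 | 1 | 1 | 1
1 | 0 | 0 | 1
1 | 0 | 1 | 0
1 | 1 | 0 | 0
1 | 1 | 1 | 0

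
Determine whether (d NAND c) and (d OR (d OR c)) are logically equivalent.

No. Counterexample: with d=0, c=0, Expression 1 = 1 but Expression 2 = 0.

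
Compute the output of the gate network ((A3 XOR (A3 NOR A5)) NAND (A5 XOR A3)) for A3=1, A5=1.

Substituting: ((1 XOR (1 NOR 1)) NAND (1 XOR 1))
= 1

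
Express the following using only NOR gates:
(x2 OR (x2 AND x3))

((x2 NOR ((x2 NOR x2) NOR (x3 NOR x3))) NOR (x2 NOR ((x2 NOR x2) NOR (x3 NOR x3))))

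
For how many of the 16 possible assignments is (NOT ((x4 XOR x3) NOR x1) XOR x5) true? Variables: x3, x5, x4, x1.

Satisfying assignments: (0,0,0,1), (0,0,1,0), (0,0,1,1), (0,1,0,0), (1,0,0,0), (1,0,0,1), (1,0,1,1), (1,1,1,0)
Count: 8 out of 16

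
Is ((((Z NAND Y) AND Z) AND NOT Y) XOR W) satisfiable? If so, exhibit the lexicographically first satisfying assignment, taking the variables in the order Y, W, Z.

Y=0, W=0, Z=1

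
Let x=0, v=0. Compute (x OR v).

Substituting: (0 OR 0)
= 0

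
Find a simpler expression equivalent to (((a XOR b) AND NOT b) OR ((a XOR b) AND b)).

By distribution ((E AND v) OR (E AND NOT v) = E):
= (a XOR b)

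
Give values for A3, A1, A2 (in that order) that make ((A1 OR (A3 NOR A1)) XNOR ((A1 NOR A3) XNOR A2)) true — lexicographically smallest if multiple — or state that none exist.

A3=0, A1=0, A2=1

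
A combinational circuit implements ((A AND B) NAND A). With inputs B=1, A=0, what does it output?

Substituting: ((0 AND 1) NAND 0)
= 1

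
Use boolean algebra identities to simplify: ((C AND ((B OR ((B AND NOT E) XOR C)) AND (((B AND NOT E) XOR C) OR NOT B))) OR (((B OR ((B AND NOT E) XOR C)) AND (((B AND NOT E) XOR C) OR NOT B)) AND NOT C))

By distribution ((E AND v) OR (E AND NOT v) = E) then distribution ((E OR v) AND (E OR NOT v) = E):
= ((B AND NOT E) XOR C)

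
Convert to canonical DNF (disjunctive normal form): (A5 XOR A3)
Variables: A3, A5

(NOT A3 AND A5) OR (A3 AND NOT A5)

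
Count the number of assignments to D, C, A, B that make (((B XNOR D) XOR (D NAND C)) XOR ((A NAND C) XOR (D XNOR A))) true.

Satisfying assignments: (0,0,0,1), (0,0,1,0), (0,1,0,1), (0,1,1,1), (1,0,0,1), (1,0,1,0), (1,1,0,0), (1,1,1,0)
Count: 8 out of 16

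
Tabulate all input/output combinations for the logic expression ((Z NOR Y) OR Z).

Z | Y | Output
--------------
0 | 0 | 1
0 | 1 | 0
1 | 0 | 1
1 | 1 | 1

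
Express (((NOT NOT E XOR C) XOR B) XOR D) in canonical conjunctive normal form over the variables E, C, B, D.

(E OR C OR B OR D) AND (E OR C OR NOT B OR NOT D) AND (E OR NOT C OR B OR NOT D) AND (E OR NOT C OR NOT B OR D) AND (NOT E OR C OR B OR NOT D) AND (NOT E OR C OR NOT B OR D) AND (NOT E OR NOT C OR B OR D) AND (NOT E OR NOT C OR NOT B OR NOT D)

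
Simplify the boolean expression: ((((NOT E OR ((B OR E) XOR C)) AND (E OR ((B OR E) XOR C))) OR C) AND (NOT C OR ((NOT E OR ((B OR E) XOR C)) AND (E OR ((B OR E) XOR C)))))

By distribution ((E OR v) AND (E OR NOT v) = E) then distribution ((E OR v) AND (E OR NOT v) = E):
= ((B OR E) XOR C)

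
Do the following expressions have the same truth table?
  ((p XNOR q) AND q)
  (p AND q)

Yes, they are equivalent — the two output columns agree on all 4 assignments:
p | q | Expression 1 | Expression 2
-----------------------------------
0 | 0 | 0 | 0
0 | 1 | 0 | 0
1 | 0 | 0 | 0
1 | 1 | 1 | 1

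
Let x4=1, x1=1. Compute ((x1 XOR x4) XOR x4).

Substituting: ((1 XOR 1) XOR 1)
= 1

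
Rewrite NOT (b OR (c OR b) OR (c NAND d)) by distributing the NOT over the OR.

NOT b AND NOT (c OR b) AND NOT (c NAND d)
De Morgan's: NOT(OR of terms) = AND of negations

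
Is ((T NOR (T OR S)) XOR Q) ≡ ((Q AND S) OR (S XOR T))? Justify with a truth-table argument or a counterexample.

No. Counterexample: with Q=0, T=0, S=0, Expression 1 = 1 but Expression 2 = 0.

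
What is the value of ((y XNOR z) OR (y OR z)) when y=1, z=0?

Substituting: ((1 XNOR 0) OR (1 OR 0))
= 1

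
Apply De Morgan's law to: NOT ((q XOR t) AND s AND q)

NOT (q XOR t) OR NOT s OR NOT q
De Morgan's: NOT(AND of terms) = OR of negations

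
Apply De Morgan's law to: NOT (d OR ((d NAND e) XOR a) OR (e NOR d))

NOT d AND NOT ((d NAND e) XOR a) AND NOT (e NOR d)
De Morgan's: NOT(OR of terms) = AND of negations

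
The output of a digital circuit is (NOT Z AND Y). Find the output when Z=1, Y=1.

Substituting: (NOT 1 AND 1)
= 0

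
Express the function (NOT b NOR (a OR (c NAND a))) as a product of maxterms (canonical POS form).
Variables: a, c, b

ΠM(0, 1, 2, 3, 4, 5, 6, 7) = (a OR c OR b) AND (a OR c OR NOT b) AND (a OR NOT c OR b) AND (a OR NOT c OR NOT b) AND (NOT a OR c OR b) AND (NOT a OR c OR NOT b) AND (NOT a OR NOT c OR b) AND (NOT a OR NOT c OR NOT b)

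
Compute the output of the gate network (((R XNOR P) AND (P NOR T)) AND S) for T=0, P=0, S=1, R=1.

Substituting: (((1 XNOR 0) AND (0 NOR 0)) AND 1)
= 0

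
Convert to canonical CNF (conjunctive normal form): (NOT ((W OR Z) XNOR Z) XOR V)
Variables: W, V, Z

(W OR V OR Z) AND (W OR V OR NOT Z) AND (NOT W OR V OR NOT Z) AND (NOT W OR NOT V OR Z)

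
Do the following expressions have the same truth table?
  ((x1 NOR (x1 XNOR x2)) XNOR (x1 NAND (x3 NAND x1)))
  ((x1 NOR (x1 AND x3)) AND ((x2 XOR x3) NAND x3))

No. Counterexample: with x3=0, x2=0, x1=0, Expression 1 = 0 but Expression 2 = 1.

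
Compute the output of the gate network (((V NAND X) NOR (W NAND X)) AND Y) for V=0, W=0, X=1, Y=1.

Substituting: (((0 NAND 1) NOR (0 NAND 1)) AND 1)
= 0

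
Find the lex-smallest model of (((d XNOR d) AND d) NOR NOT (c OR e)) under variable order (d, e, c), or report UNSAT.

d=0, e=0, c=1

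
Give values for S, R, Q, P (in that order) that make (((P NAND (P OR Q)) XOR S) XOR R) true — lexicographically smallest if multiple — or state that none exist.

S=0, R=0, Q=0, P=0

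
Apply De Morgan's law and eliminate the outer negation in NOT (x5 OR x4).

NOT x5 AND NOT x4
De Morgan's: NOT(OR of terms) = AND of negations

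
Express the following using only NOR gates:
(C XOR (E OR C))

((((C NOR ((E NOR C) NOR (E NOR C))) NOR (C NOR ((E NOR C) NOR (E NOR C)))) NOR ((C NOR ((E NOR C) NOR (E NOR C))) NOR (C NOR ((E NOR C) NOR (E NOR C))))) NOR ((((C NOR C) NOR (((E NOR C) NOR (E NOR C)) NOR ((E NOR C) NOR (E NOR C)))) NOR ((C NOR C) NOR (((E NOR C) NOR (E NOR C)) NOR ((E NOR C) NOR (E NOR C))))) NOR (((C NOR C) NOR (((E NOR C) NOR (E NOR C)) NOR ((E NOR C) NOR (E NOR C)))) NOR ((C NOR C) NOR (((E NOR C) NOR (E NOR C)) NOR ((E NOR C) NOR (E NOR C)))))))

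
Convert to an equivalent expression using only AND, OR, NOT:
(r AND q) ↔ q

((r AND q) AND q) OR (NOT (r AND q) AND NOT q)
(Biconditional = both true or both false)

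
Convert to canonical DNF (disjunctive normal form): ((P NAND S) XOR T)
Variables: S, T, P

(NOT S AND NOT T AND NOT P) OR (NOT S AND NOT T AND P) OR (S AND NOT T AND NOT P) OR (S AND T AND P)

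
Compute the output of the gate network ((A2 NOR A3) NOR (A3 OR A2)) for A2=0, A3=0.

Substituting: ((0 NOR 0) NOR (0 OR 0))
= 0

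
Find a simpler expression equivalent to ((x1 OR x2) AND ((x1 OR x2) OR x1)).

By absorption (E AND (E OR v) = E):
= (x1 OR x2)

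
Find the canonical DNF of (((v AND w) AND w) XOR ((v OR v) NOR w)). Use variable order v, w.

(NOT v AND NOT w) OR (v AND w)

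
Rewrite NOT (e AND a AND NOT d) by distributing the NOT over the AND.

NOT e OR NOT a OR d
De Morgan's: NOT(AND of terms) = OR of negations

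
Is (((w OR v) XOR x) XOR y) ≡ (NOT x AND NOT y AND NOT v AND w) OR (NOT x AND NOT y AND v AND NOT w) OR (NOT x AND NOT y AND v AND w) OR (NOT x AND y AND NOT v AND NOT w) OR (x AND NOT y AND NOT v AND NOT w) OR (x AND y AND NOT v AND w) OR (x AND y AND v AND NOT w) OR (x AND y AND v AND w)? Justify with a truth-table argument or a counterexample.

Yes, they are equivalent — the two output columns agree on all 16 assignments:
x | y | v | w | Expression 1 | Expression 2
-------------------------------------------
0 | 0 | 0 | 0 | 0 | 0
0 | 0 | 0 | 1 | 1 | 1
0 | 0 | 1 | 0 | 1 | 1
0 | 0 | 1 | 1 | 1 | 1
0 | 1 | 0 | 0 | 1 | 1
0 | 1 | 0 | 1 | 0 | 0
0 | 1 | 1 | 0 | 0 | 0
0 | 1 | 1 | 1 | 0 | 0
1 | 0 | 0 | 0 | 1 | 1
1 | 0 | 0 | 1 | 0 | 0
1 | 0 | 1 | 0 | 0 | 0
1 | 0 | 1 | 1 | 0 | 0
1 | 1 | 0 | 0 | 0 | 0
1 | 1 | 0 | 1 | 1 | 1
1 | 1 | 1 | 0 | 1 | 1
1 | 1 | 1 | 1 | 1 | 1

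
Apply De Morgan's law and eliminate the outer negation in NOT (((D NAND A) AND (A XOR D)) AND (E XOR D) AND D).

NOT ((D NAND A) AND (A XOR D)) OR NOT (E XOR D) OR NOT D
De Morgan's: NOT(AND of terms) = OR of negations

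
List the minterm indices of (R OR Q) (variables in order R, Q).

Σm(1, 2, 3) = (NOT R AND Q) OR (R AND NOT Q) OR (R AND Q)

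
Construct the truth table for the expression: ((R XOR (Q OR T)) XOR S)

Q | S | R | T | Output
----------------------
0 | 0 | 0 | 0 | 0
0 | 0 | 0 | 1 | 1
0 | 0 | 1 | 0 | 1
0 | 0 | 1 | 1 | 0
0 | 1 | 0 | 0 | 1
0 | 1 | 0 | 1 | 0
0 | 1 | 1 | 0 | 0
0 | 1 | 1 | 1 | 1
1 | 0 | 0 | 0 | 1
1 | 0 | 0 | 1 | 1
1 | 0 | 1 | 0 | 0
1 | 0 | 1 | 1 | 0
1 | 1 | 0 | 0 | 0
1 | 1 | 0 | 1 | 0
1 | 1 | 1 | 0 | 1
1 | 1 | 1 | 1 | 1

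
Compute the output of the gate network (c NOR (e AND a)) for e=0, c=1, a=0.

Substituting: (1 NOR (0 AND 0))
= 0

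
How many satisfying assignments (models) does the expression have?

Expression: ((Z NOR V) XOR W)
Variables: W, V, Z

Satisfying assignments: (0,0,0), (1,0,1), (1,1,0), (1,1,1)
Count: 4 out of 8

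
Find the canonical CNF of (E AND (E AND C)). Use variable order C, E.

(C OR E) AND (C OR NOT E) AND (NOT C OR E)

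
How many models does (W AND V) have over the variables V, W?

Satisfying assignments: (1,1)
Count: 1 out of 4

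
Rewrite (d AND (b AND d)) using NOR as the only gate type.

((d NOR d) NOR (((b NOR b) NOR (d NOR d)) NOR ((b NOR b) NOR (d NOR d))))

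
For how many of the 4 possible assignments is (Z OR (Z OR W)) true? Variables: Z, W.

Satisfying assignments: (0,1), (1,0), (1,1)
Count: 3 out of 4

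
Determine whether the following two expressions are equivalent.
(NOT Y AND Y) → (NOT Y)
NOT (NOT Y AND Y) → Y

No, Inverse is not equivalent to original (counterexample: X=0, Y=0, V=0)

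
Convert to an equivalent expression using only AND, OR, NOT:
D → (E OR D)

NOT D OR (E OR D)
(Implication elimination: A → B = NOT A OR B)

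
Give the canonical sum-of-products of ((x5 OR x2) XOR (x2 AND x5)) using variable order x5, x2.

Σm(1, 2) = (NOT x5 AND x2) OR (x5 AND NOT x2)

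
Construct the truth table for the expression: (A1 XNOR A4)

A1 | A4 | Output
----------------
0 | 0 | 1
0 | 1 | 0
1 | 0 | 0
1 | 1 | 1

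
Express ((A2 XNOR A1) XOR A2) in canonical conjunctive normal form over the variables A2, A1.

(A2 OR NOT A1) AND (NOT A2 OR NOT A1)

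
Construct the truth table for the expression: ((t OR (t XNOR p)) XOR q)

p | t | q | Output
------------------
0 | 0 | 0 | 1
0 | 0 | 1 | 0
0 | 1 | 0 | 1
0 | 1 | 1 | 0
1 | 0 | 0 | 0
1 | 0 | 1 | 1
1 | 1 | 0 | 1
1 | 1 | 1 | 0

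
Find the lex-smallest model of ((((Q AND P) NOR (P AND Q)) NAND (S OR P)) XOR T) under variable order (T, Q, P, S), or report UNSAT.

T=0, Q=0, P=0, S=0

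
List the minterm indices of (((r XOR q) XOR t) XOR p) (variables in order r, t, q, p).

Σm(1, 2, 4, 7, 8, 11, 13, 14) = (NOT r AND NOT t AND NOT q AND p) OR (NOT r AND NOT t AND q AND NOT p) OR (NOT r AND t AND NOT q AND NOT p) OR (NOT r AND t AND q AND p) OR (r AND NOT t AND NOT q AND NOT p) OR (r AND NOT t AND q AND p) OR (r AND t AND NOT q AND p) OR (r AND t AND q AND NOT p)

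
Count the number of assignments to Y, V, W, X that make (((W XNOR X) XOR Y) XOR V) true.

Satisfying assignments: (0,0,0,0), (0,0,1,1), (0,1,0,1), (0,1,1,0), (1,0,0,1), (1,0,1,0), (1,1,0,0), (1,1,1,1)
Count: 8 out of 16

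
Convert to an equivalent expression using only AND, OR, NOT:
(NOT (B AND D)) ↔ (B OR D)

((NOT (B AND D)) AND (B OR D)) OR ((B AND D) AND NOT (B OR D))
(Biconditional = both true or both false)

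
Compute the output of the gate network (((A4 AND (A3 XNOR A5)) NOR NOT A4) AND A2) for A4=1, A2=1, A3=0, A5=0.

Substituting: (((1 AND (0 XNOR 0)) NOR NOT 1) AND 1)
= 0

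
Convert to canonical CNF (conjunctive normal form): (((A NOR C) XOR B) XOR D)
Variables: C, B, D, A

(C OR B OR D OR NOT A) AND (C OR B OR NOT D OR A) AND (C OR NOT B OR D OR A) AND (C OR NOT B OR NOT D OR NOT A) AND (NOT C OR B OR D OR A) AND (NOT C OR B OR D OR NOT A) AND (NOT C OR NOT B OR NOT D OR A) AND (NOT C OR NOT B OR NOT D OR NOT A)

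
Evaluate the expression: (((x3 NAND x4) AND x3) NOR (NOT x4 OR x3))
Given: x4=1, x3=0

Substituting: (((0 NAND 1) AND 0) NOR (NOT 1 OR 0))
= 1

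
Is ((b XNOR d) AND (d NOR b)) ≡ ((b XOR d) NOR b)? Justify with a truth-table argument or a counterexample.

Yes, they are equivalent — the two output columns agree on all 4 assignments:
b | d | Expression 1 | Expression 2
-----------------------------------
0 | 0 | 1 | 1
0 | 1 | 0 | 0
1 | 0 | 0 | 0
1 | 1 | 0 | 0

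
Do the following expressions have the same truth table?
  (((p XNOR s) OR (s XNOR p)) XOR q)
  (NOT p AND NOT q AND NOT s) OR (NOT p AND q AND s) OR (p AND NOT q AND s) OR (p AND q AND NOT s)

Yes, they are equivalent — the two output columns agree on all 8 assignments:
p | q | s | Expression 1 | Expression 2
---------------------------------------
0 | 0 | 0 | 1 | 1
0 | 0 | 1 | 0 | 0
0 | 1 | 0 | 0 | 0
0 | 1 | 1 | 1 | 1
1 | 0 | 0 | 0 | 0
1 | 0 | 1 | 1 | 1
1 | 1 | 0 | 1 | 1
1 | 1 | 1 | 0 | 0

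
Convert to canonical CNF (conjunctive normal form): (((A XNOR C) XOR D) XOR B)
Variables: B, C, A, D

(B OR C OR A OR NOT D) AND (B OR C OR NOT A OR D) AND (B OR NOT C OR A OR D) AND (B OR NOT C OR NOT A OR NOT D) AND (NOT B OR C OR A OR D) AND (NOT B OR C OR NOT A OR NOT D) AND (NOT B OR NOT C OR A OR NOT D) AND (NOT B OR NOT C OR NOT A OR D)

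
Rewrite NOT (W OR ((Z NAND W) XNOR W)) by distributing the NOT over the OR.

NOT W AND NOT ((Z NAND W) XNOR W)
De Morgan's: NOT(OR of terms) = AND of negations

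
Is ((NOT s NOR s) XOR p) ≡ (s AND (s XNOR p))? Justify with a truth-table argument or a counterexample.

No. Counterexample: with s=0, p=1, Expression 1 = 1 but Expression 2 = 0.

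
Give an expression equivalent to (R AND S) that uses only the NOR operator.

((R NOR R) NOR (S NOR S))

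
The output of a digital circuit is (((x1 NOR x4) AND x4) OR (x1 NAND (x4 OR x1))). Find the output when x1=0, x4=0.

Substituting: (((0 NOR 0) AND 0) OR (0 NAND (0 OR 0)))
= 1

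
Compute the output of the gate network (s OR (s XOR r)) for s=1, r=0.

Substituting: (1 OR (1 XOR 0))
= 1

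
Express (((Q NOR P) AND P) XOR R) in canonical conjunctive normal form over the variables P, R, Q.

(P OR R OR Q) AND (P OR R OR NOT Q) AND (NOT P OR R OR Q) AND (NOT P OR R OR NOT Q)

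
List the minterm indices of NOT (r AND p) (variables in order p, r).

Σm(0, 1, 2) = (NOT p AND NOT r) OR (NOT p AND r) OR (p AND NOT r)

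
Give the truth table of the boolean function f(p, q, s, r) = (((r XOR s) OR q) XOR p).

p | q | s | r | Output
----------------------
0 | 0 | 0 | 0 | 0
0 | 0 | 0 | 1 | 1
0 | 0 | 1 | 0 | 1
0 | 0 | 1 | 1 | 0
0 | 1 | 0 | 0 | 1
0 | 1 | 0 | 1 | 1
0 | 1 | 1 | 0 | 1
0 | 1 | 1 | 1 | 1
1 | 0 | 0 | 0 | 1
1 | 0 | 0 | 1 | 0
1 | 0 | 1 | 0 | 0
1 | 0 | 1 | 1 | 1
1 | 1 | 0 | 0 | 0
1 | 1 | 0 | 1 | 0
1 | 1 | 1 | 0 | 0
1 | 1 | 1 | 1 | 0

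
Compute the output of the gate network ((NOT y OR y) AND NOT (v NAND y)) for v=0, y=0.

Substituting: ((NOT 0 OR 0) AND NOT (0 NAND 0))
= 0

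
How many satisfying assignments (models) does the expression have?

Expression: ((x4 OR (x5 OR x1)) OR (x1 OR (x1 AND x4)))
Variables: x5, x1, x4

Satisfying assignments: (0,0,1), (0,1,0), (0,1,1), (1,0,0), (1,0,1), (1,1,0), (1,1,1)
Count: 7 out of 8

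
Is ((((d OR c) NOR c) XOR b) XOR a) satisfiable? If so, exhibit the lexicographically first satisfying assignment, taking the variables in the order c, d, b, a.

c=0, d=0, b=0, a=0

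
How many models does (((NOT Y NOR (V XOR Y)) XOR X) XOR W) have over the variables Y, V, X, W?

Satisfying assignments: (0,0,0,1), (0,0,1,0), (0,1,0,1), (0,1,1,0), (1,0,0,1), (1,0,1,0), (1,1,0,0), (1,1,1,1)
Count: 8 out of 16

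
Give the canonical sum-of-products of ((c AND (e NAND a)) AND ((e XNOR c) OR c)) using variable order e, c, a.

Σm(2, 3, 6) = (NOT e AND c AND NOT a) OR (NOT e AND c AND a) OR (e AND c AND NOT a)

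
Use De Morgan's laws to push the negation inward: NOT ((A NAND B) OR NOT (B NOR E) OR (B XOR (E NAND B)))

NOT (A NAND B) AND (B NOR E) AND NOT (B XOR (E NAND B))
De Morgan's: NOT(OR of terms) = AND of negations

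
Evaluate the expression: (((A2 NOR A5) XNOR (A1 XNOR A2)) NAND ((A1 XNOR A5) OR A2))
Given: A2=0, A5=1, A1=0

Substituting: (((0 NOR 1) XNOR (0 XNOR 0)) NAND ((0 XNOR 1) OR 0))
= 1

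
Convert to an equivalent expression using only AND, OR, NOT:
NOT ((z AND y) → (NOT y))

(z AND y) AND y
(Negated implication: NOT(A → B) = A AND NOT B)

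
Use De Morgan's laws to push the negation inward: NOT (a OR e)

NOT a AND NOT e
De Morgan's: NOT(OR of terms) = AND of negations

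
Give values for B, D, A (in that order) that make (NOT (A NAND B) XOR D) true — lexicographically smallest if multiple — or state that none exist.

B=0, D=1, A=0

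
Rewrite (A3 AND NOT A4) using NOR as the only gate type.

((A3 NOR A3) NOR ((A4 NOR A4) NOR (A4 NOR A4)))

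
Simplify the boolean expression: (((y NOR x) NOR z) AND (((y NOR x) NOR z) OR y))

By absorption (E AND (E OR v) = E):
= ((y NOR x) NOR z)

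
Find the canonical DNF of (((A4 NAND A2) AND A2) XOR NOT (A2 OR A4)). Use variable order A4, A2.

(NOT A4 AND NOT A2) OR (NOT A4 AND A2)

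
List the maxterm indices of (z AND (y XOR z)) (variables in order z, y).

ΠM(0, 1, 3) = (z OR y) AND (z OR NOT y) AND (NOT z OR NOT y)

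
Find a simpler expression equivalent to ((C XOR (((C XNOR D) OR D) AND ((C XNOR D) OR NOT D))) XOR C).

By XOR self-cancellation ((E XOR v) XOR v = E) then distribution ((E OR v) AND (E OR NOT v) = E):
= (C XNOR D)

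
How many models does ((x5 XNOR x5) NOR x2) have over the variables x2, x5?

No assignment satisfies the expression.
Count: 0 out of 4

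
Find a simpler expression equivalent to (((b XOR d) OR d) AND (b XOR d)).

By absorption (E AND (E OR v) = E):
= (b XOR d)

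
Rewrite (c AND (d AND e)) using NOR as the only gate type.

((c NOR c) NOR (((d NOR d) NOR (e NOR e)) NOR ((d NOR d) NOR (e NOR e))))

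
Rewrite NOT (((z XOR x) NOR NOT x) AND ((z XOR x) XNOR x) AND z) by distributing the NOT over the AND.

NOT ((z XOR x) NOR NOT x) OR NOT ((z XOR x) XNOR x) OR NOT z
De Morgan's: NOT(AND of terms) = OR of negations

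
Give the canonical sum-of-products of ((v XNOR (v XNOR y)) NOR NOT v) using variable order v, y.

Σm(2) = (v AND NOT y)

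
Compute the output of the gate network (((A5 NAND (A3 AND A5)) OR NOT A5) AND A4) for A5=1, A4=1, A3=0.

Substituting: (((1 NAND (0 AND 1)) OR NOT 1) AND 1)
= 1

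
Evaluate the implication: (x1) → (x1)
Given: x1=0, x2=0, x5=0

Antecedent (x1) = 0; consequent (x1) = 0.
0 → 0 = 1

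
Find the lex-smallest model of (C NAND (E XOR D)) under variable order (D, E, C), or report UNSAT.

D=0, E=0, C=0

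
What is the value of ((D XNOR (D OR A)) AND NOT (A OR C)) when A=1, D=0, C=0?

Substituting: ((0 XNOR (0 OR 1)) AND NOT (1 OR 0))
= 0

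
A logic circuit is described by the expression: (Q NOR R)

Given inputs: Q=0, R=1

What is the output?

Substituting: (0 NOR 1)
= 0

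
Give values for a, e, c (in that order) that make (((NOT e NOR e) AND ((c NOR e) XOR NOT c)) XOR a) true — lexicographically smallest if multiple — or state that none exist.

a=1, e=0, c=0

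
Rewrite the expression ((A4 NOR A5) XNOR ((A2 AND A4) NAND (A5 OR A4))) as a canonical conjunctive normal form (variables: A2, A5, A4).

(A2 OR A5 OR NOT A4) AND (A2 OR NOT A5 OR A4) AND (A2 OR NOT A5 OR NOT A4) AND (NOT A2 OR NOT A5 OR A4)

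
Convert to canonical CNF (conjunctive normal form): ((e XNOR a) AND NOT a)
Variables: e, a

(e OR NOT a) AND (NOT e OR a) AND (NOT e OR NOT a)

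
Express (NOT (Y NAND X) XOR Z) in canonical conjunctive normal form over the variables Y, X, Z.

(Y OR X OR Z) AND (Y OR NOT X OR Z) AND (NOT Y OR X OR Z) AND (NOT Y OR NOT X OR NOT Z)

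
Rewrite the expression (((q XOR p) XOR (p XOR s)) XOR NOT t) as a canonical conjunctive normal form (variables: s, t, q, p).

(s OR t OR NOT q OR p) AND (s OR t OR NOT q OR NOT p) AND (s OR NOT t OR q OR p) AND (s OR NOT t OR q OR NOT p) AND (NOT s OR t OR q OR p) AND (NOT s OR t OR q OR NOT p) AND (NOT s OR NOT t OR NOT q OR p) AND (NOT s OR NOT t OR NOT q OR NOT p)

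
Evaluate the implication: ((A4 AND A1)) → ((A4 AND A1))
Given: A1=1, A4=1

Antecedent ((A4 AND A1)) = 1; consequent ((A4 AND A1)) = 1.
1 → 1 = 1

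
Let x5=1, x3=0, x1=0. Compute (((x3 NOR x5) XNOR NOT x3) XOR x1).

Substituting: (((0 NOR 1) XNOR NOT 0) XOR 0)
= 0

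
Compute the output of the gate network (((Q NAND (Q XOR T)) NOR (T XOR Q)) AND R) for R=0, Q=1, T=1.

Substituting: (((1 NAND (1 XOR 1)) NOR (1 XOR 1)) AND 0)
= 0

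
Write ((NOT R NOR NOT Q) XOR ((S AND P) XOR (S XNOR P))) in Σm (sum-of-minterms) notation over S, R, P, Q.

Σm(0, 1, 4, 7, 13, 15) = (NOT S AND NOT R AND NOT P AND NOT Q) OR (NOT S AND NOT R AND NOT P AND Q) OR (NOT S AND R AND NOT P AND NOT Q) OR (NOT S AND R AND P AND Q) OR (S AND R AND NOT P AND Q) OR (S AND R AND P AND Q)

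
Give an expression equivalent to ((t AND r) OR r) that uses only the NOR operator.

((((t NOR t) NOR (r NOR r)) NOR r) NOR (((t NOR t) NOR (r NOR r)) NOR r))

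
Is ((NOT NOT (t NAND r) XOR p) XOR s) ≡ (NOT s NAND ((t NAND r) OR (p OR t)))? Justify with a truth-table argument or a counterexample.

No. Counterexample: with r=0, p=0, t=0, s=0, Expression 1 = 1 but Expression 2 = 0.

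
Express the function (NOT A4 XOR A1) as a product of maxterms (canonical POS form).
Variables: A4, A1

ΠM(1, 2) = (A4 OR NOT A1) AND (NOT A4 OR A1)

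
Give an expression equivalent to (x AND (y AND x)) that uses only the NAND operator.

((x NAND ((y NAND x) NAND (y NAND x))) NAND (x NAND ((y NAND x) NAND (y NAND x))))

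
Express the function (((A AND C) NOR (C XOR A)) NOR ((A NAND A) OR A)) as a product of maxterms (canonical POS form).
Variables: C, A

ΠM(0, 1, 2, 3) = (C OR A) AND (C OR NOT A) AND (NOT C OR A) AND (NOT C OR NOT A)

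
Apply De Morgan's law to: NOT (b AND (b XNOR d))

NOT b OR NOT (b XNOR d)
De Morgan's: NOT(AND of terms) = OR of negations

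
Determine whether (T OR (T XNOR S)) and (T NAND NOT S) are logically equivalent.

No. Counterexample: with S=0, T=1, Expression 1 = 1 but Expression 2 = 0.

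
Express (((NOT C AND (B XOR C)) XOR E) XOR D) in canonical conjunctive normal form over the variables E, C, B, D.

(E OR C OR B OR D) AND (E OR C OR NOT B OR NOT D) AND (E OR NOT C OR B OR D) AND (E OR NOT C OR NOT B OR D) AND (NOT E OR C OR B OR NOT D) AND (NOT E OR C OR NOT B OR D) AND (NOT E OR NOT C OR B OR NOT D) AND (NOT E OR NOT C OR NOT B OR NOT D)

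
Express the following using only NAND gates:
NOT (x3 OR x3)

(((x3 NAND x3) NAND (x3 NAND x3)) NAND ((x3 NAND x3) NAND (x3 NAND x3)))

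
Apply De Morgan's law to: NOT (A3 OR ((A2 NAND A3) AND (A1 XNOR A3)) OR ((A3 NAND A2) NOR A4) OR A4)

NOT A3 AND NOT ((A2 NAND A3) AND (A1 XNOR A3)) AND NOT ((A3 NAND A2) NOR A4) AND NOT A4
De Morgan's: NOT(OR of terms) = AND of negations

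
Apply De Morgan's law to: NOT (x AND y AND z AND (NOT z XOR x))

NOT x OR NOT y OR NOT z OR NOT (NOT z XOR x)
De Morgan's: NOT(AND of terms) = OR of negations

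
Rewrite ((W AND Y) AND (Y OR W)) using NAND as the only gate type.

((((W NAND Y) NAND (W NAND Y)) NAND ((Y NAND Y) NAND (W NAND W))) NAND (((W NAND Y) NAND (W NAND Y)) NAND ((Y NAND Y) NAND (W NAND W))))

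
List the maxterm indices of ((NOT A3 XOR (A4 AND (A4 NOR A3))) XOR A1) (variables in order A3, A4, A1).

ΠM(1, 3, 4, 6) = (A3 OR A4 OR NOT A1) AND (A3 OR NOT A4 OR NOT A1) AND (NOT A3 OR A4 OR A1) AND (NOT A3 OR NOT A4 OR A1)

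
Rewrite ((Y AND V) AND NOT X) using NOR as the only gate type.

((((Y NOR Y) NOR (V NOR V)) NOR ((Y NOR Y) NOR (V NOR V))) NOR ((X NOR X) NOR (X NOR X)))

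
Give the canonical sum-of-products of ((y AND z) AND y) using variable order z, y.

Σm(3) = (z AND y)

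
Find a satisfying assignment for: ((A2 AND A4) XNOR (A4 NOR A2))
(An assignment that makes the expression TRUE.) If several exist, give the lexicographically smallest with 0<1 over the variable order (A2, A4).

A2=0, A4=1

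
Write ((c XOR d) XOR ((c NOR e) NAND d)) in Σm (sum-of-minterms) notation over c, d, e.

Σm(0, 1, 2, 6, 7) = (NOT c AND NOT d AND NOT e) OR (NOT c AND NOT d AND e) OR (NOT c AND d AND NOT e) OR (c AND d AND NOT e) OR (c AND d AND e)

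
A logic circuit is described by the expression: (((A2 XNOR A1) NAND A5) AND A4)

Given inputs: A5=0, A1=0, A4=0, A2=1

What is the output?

Substituting: (((1 XNOR 0) NAND 0) AND 0)
= 0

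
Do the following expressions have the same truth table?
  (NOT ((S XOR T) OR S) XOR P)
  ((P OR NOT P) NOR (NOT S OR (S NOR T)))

No. Counterexample: with T=0, P=0, S=0, Expression 1 = 1 but Expression 2 = 0.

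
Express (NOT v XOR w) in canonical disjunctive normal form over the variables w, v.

(NOT w AND NOT v) OR (w AND v)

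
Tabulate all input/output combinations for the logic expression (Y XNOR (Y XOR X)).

X | Y | Output
--------------
0 | 0 | 1
0 | 1 | 1
1 | 0 | 0
1 | 1 | 0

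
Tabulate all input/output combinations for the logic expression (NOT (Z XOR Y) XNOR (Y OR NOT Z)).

Y | Z | Output
--------------
0 | 0 | 1
0 | 1 | 1
1 | 0 | 0
1 | 1 | 1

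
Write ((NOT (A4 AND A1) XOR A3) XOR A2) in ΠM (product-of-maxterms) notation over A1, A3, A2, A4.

ΠM(2, 3, 4, 5, 9, 10, 12, 15) = (A1 OR A3 OR NOT A2 OR A4) AND (A1 OR A3 OR NOT A2 OR NOT A4) AND (A1 OR NOT A3 OR A2 OR A4) AND (A1 OR NOT A3 OR A2 OR NOT A4) AND (NOT A1 OR A3 OR A2 OR NOT A4) AND (NOT A1 OR A3 OR NOT A2 OR A4) AND (NOT A1 OR NOT A3 OR A2 OR A4) AND (NOT A1 OR NOT A3 OR NOT A2 OR NOT A4)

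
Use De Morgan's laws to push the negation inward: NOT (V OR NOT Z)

NOT V AND Z
De Morgan's: NOT(OR of terms) = AND of negations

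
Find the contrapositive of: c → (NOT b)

Contrapositive: b → NOT c
Note: A statement and its contrapositive are logically equivalent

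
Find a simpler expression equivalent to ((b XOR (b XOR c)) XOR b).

By XOR self-cancellation ((E XOR v) XOR v = E):
= (b XOR c)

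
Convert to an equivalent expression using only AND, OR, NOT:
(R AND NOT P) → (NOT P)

NOT (R AND NOT P) OR (NOT P)
(Implication elimination: A → B = NOT A OR B)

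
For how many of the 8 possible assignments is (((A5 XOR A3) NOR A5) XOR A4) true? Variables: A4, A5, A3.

Satisfying assignments: (0,0,0), (1,0,1), (1,1,0), (1,1,1)
Count: 4 out of 8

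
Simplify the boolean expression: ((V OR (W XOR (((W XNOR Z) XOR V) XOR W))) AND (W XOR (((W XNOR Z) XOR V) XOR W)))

By absorption (E AND (E OR v) = E) then XOR self-cancellation ((E XOR v) XOR v = E):
= ((W XNOR Z) XOR V)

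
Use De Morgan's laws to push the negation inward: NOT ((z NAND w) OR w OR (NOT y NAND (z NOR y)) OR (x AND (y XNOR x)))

NOT (z NAND w) AND NOT w AND NOT (NOT y NAND (z NOR y)) AND NOT (x AND (y XNOR x))
De Morgan's: NOT(OR of terms) = AND of negations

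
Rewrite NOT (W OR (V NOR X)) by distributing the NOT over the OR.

NOT W AND NOT (V NOR X)
De Morgan's: NOT(OR of terms) = AND of negations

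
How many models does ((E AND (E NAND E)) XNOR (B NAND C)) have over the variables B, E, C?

Satisfying assignments: (1,0,1), (1,1,1)
Count: 2 out of 8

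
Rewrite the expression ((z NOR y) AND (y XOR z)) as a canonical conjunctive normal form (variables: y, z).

(y OR z) AND (y OR NOT z) AND (NOT y OR z) AND (NOT y OR NOT z)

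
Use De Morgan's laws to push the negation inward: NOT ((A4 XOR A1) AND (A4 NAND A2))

NOT (A4 XOR A1) OR NOT (A4 NAND A2)
De Morgan's: NOT(AND of terms) = OR of negations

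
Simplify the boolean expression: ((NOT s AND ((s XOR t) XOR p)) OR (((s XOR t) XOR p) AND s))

By distribution ((E AND v) OR (E AND NOT v) = E):
= ((s XOR t) XOR p)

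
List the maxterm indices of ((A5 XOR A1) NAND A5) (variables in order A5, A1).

ΠM(2) = (NOT A5 OR A1)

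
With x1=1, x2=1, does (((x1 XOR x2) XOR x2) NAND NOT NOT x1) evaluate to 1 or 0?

Substituting: (((1 XOR 1) XOR 1) NAND NOT NOT 1)
= 0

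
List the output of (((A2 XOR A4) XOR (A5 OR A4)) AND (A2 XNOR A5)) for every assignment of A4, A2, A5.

A4 | A2 | A5 | Output
---------------------
0 | 0 | 0 | 0
0 | 0 | 1 | 0
0 | 1 | 0 | 0
0 | 1 | 1 | 0
1 | 0 | 0 | 0
1 | 0 | 1 | 0
1 | 1 | 0 | 0
1 | 1 | 1 | 1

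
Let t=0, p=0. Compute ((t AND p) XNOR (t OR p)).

Substituting: ((0 AND 0) XNOR (0 OR 0))
= 1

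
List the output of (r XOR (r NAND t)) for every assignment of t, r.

t | r | Output
--------------
0 | 0 | 1
0 | 1 | 0
1 | 0 | 1
1 | 1 | 1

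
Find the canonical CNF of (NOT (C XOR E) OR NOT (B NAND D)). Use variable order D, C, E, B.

(D OR C OR NOT E OR B) AND (D OR C OR NOT E OR NOT B) AND (D OR NOT C OR E OR B) AND (D OR NOT C OR E OR NOT B) AND (NOT D OR C OR NOT E OR B) AND (NOT D OR NOT C OR E OR B)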